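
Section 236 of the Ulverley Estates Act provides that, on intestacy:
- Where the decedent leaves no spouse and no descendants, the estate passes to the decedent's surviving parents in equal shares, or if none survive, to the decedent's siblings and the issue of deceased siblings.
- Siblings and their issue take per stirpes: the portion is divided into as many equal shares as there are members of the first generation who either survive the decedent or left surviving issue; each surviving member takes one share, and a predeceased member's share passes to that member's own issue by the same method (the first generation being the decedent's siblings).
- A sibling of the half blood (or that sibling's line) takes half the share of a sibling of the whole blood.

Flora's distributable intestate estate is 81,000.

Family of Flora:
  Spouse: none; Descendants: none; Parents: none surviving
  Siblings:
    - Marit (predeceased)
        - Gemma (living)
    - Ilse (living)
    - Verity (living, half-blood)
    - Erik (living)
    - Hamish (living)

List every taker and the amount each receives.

Gemma: 18,000; Ilse: 18,000; Verity: 9,000; Erik: 18,000; Hamish: 18,000

The entire 81,000 passes to the siblings and their issue.
Counting each half-blood sibling's line as half a unit, there are 9/2 units in 81,000, so one unit is 18,000. Whole-blood lines (Marit, Ilse, Erik, and Hamish) take 18,000 each; half-blood lines (Verity) take 9,000 each.
Marit's share (18,000) passes entirely to Gemma.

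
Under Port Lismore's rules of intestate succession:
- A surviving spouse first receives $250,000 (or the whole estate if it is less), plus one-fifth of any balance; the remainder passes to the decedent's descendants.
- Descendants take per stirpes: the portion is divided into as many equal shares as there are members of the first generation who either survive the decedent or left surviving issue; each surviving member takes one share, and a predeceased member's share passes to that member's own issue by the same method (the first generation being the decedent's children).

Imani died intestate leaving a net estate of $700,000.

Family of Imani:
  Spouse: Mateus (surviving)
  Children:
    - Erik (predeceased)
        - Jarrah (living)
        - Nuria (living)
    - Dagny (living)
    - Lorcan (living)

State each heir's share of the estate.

Mateus first takes $250,000, leaving a balance of $450,000. Mateus then takes one-fifth of the balance ($90,000), for a total of $340,000. The remaining $360,000 passes to the descendants.
The descendants' portion ($360,000) is divided into 3 shares of $120,000: Dagny and Lorcan each take $120,000; Erik's $120,000 share passes to Erik's issue.
Erik's share ($120,000) is divided into 2 shares of $60,000: Jarrah and Nuria each take $60,000.

Mateus: $340,000; Jarrah: $60,000; Nuria: $60,000; Dagny: $120,000; Lorcan: $120,000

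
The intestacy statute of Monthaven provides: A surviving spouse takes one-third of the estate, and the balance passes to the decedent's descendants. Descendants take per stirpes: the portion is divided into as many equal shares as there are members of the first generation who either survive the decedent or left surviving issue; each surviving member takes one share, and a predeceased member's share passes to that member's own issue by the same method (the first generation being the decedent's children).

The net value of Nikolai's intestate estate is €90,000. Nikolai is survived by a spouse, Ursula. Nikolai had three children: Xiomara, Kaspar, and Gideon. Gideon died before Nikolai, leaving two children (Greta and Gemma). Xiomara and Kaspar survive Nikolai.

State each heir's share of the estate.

Ursula: €30,000; Xiomara: €20,000; Kaspar: €20,000; Greta: €10,000; Gemma: €10,000

Ursula takes one-third of €90,000 = €30,000. The remaining €60,000 passes to the descendants.
The descendants' portion (€60,000) is divided into 3 shares of €20,000: Xiomara and Kaspar each take €20,000; Gideon's €20,000 share passes to Gideon's issue.
Gideon's share (€20,000) is divided into 2 shares of €10,000: Greta and Gemma each take €10,000.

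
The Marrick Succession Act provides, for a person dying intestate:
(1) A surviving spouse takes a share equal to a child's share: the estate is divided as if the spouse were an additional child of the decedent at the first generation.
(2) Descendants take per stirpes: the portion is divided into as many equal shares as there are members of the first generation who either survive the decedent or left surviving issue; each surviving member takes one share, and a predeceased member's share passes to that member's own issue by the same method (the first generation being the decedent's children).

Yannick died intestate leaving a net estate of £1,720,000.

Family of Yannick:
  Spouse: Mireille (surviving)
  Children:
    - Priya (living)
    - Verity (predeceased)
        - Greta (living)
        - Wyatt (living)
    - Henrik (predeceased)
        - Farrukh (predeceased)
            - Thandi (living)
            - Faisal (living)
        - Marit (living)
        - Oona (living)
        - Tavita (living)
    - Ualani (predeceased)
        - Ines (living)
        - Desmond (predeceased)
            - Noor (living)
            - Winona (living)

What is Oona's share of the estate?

The spouse counts as an additional share at the children's level, so there are 5 primary shares of £344,000. Mireille takes one such share (£344,000).
The children's combined portion (£1,376,000) is divided into 4 shares of £344,000: Priya takes £344,000; Verity's £344,000 share passes to Verity's issue; Henrik's £344,000 share passes to Henrik's issue; Ualani's £344,000 share passes to Ualani's issue.
Verity's share (£344,000) is divided into 2 shares of £172,000: Greta and Wyatt each take £172,000.
Henrik's share (£344,000) is divided into 4 shares of £86,000: Marit, Oona, and Tavita each take £86,000; Farrukh's £86,000 share passes to Farrukh's issue.
Farrukh's share (£86,000) is divided into 2 shares of £43,000: Thandi and Faisal each take £43,000.
Ualani's share (£344,000) is divided into 2 shares of £172,000: Ines takes £172,000; Desmond's £172,000 share passes to Desmond's issue.
Desmond's share (£172,000) is divided into 2 shares of £86,000: Noor and Winona each take £86,000.

Oona receives £86,000.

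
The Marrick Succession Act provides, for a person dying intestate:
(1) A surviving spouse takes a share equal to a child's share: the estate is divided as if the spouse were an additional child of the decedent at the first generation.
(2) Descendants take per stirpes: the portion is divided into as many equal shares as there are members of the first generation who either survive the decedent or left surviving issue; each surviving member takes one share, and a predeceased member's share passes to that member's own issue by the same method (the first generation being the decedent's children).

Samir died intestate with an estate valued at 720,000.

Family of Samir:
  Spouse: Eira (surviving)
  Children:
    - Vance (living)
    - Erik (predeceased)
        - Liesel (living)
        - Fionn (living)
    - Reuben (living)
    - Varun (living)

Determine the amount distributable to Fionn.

The spouse counts as an additional share at the children's level, so there are 5 primary shares of 144,000. Eira takes one such share (144,000).
The children's combined portion (576,000) is divided into 4 shares of 144,000: Vance, Reuben, and Varun each take 144,000; Erik's 144,000 share passes to Erik's issue.
Erik's share (144,000) is divided into 2 shares of 72,000: Liesel and Fionn each take 72,000.

Fionn receives 72,000.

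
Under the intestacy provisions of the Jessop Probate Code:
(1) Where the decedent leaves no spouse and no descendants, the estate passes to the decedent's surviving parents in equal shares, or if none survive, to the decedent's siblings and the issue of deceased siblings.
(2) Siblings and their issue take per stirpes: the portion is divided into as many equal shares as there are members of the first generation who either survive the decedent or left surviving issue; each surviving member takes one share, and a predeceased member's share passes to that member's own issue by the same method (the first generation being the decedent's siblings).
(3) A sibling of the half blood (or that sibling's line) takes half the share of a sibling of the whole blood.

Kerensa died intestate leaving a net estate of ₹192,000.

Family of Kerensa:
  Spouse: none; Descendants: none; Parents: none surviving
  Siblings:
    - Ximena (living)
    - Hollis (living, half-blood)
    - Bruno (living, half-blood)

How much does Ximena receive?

The entire ₹192,000 passes to the siblings and their issue.
Counting each half-blood sibling's line as half a unit, there are 2 units in ₹192,000, so one unit is ₹96,000. Whole-blood lines (Ximena) take ₹96,000 each; half-blood lines (Hollis and Bruno) take ₹48,000 each.

Ximena receives ₹96,000.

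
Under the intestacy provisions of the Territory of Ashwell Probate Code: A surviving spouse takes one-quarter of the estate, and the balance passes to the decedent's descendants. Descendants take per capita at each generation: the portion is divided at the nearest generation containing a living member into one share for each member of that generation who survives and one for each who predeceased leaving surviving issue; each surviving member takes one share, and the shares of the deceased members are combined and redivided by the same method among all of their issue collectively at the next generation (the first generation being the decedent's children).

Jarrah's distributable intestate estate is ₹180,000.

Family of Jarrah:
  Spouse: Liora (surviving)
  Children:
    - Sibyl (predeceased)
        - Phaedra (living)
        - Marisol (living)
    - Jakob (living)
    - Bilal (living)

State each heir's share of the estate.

Liora takes one-quarter of ₹180,000 = ₹45,000. The remaining ₹135,000 passes to the descendants.
The descendants' portion (₹135,000) is divided at the children's generation into 3 shares of ₹45,000. Jakob and Bilal each take ₹45,000. The remaining share for the deceased Sibyl (₹45,000) is carried to the next generation.
That pool (₹45,000) is divided at the grandchildren's generation equally among Phaedra and Marisol: ₹22,500 each.

Liora: ₹45,000; Phaedra: ₹22,500; Marisol: ₹22,500; Jakob: ₹45,000; Bilal: ₹45,000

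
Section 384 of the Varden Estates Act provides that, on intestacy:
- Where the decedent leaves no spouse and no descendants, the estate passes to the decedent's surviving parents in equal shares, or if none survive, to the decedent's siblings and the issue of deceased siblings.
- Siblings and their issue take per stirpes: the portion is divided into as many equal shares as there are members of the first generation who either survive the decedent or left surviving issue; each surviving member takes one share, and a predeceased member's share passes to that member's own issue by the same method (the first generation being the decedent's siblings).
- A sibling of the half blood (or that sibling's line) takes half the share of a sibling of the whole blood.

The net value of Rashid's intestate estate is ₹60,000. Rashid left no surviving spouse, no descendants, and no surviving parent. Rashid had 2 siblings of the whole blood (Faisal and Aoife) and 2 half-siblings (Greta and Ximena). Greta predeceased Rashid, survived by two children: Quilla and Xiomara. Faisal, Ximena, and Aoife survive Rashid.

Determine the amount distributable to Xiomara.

The entire ₹60,000 passes to the siblings and their issue.
Counting each half-blood sibling's line as half a unit, there are 3 units in ₹60,000, so one unit is ₹20,000. Whole-blood lines (Faisal and Aoife) take ₹20,000 each; half-blood lines (Greta and Ximena) take ₹10,000 each.
Greta's share (₹10,000) is divided into 2 shares of ₹5,000: Quilla and Xiomara each take ₹5,000.

Xiomara receives ₹5,000.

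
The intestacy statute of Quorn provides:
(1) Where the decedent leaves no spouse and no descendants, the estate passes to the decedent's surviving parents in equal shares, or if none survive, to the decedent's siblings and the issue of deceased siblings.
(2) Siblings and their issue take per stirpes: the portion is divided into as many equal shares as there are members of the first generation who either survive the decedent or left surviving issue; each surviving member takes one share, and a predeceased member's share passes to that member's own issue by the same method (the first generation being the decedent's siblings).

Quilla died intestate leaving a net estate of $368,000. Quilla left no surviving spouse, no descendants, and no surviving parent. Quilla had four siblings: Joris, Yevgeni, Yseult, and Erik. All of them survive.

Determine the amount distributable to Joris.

Joris receives $92,000.

The entire $368,000 passes to the siblings and their issue.
That amount ($368,000) is divided into 4 shares of $92,000: Joris, Yevgeni, Yseult, and Erik each take $92,000.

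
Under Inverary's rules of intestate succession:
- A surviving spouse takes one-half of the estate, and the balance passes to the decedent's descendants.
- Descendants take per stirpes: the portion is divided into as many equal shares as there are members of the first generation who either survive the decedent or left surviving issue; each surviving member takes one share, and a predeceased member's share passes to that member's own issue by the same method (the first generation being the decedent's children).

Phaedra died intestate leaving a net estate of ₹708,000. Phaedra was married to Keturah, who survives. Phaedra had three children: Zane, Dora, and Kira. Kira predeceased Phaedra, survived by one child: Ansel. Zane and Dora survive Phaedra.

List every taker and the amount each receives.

Keturah takes one-half of ₹708,000 = ₹354,000. The remaining ₹354,000 passes to the descendants.
The descendants' portion (₹354,000) is divided into 3 shares of ₹118,000: Zane and Dora each take ₹118,000; Kira's ₹118,000 share passes to Kira's issue.
Kira's share (₹118,000) passes entirely to Ansel.

Keturah: ₹354,000; Zane: ₹118,000; Dora: ₹118,000; Ansel: ₹118,000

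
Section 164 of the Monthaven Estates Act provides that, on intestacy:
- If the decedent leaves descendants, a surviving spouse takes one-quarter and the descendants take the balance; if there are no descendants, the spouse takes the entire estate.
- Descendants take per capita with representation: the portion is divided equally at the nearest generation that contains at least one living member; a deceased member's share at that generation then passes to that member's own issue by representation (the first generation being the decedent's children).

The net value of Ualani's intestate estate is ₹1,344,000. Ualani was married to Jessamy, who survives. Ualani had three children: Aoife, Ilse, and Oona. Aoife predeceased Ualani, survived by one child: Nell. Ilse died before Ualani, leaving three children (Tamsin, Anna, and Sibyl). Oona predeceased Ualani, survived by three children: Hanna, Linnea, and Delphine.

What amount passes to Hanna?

Jessamy takes one-quarter of ₹1,344,000 = ₹336,000. The remaining ₹1,008,000 passes to the descendants.
No child survives, so the initial division is made at the grandchildren's generation.
The descendants' portion (₹1,008,000) is divided into 7 shares of ₹144,000: Nell, Tamsin, Anna, Sibyl, Hanna, Linnea, and Delphine each take ₹144,000.

Hanna receives ₹144,000.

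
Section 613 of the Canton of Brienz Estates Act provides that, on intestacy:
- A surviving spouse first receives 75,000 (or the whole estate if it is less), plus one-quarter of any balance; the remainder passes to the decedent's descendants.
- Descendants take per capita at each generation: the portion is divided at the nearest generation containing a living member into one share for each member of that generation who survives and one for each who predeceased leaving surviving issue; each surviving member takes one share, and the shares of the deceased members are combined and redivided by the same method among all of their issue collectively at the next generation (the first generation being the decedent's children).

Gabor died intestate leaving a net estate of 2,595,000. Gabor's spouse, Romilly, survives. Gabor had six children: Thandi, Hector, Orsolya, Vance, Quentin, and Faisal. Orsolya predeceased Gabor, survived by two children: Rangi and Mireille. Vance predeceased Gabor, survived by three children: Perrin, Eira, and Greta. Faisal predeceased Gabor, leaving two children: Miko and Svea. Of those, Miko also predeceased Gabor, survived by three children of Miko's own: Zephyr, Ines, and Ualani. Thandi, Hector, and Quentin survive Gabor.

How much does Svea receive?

Svea receives 135,000.

Romilly first takes 75,000, leaving a balance of 2,520,000. Romilly then takes one-quarter of the balance (630,000), for a total of 705,000. The remaining 1,890,000 passes to the descendants.
The descendants' portion (1,890,000) is divided at the children's generation into 6 shares of 315,000. Thandi, Hector, and Quentin each take 315,000. The 3 shares of the deceased (Orsolya, Vance, and Faisal) are combined into a pool of 945,000.
That pool (945,000) is divided at the grandchildren's generation into 7 shares of 135,000. Rangi, Mireille, Perrin, Eira, Greta, and Svea each take 135,000. The remaining share for the deceased Miko (135,000) is carried to the next generation.
That pool (135,000) is divided at the great-grandchildren's generation equally among Zephyr, Ines, and Ualani: 45,000 each.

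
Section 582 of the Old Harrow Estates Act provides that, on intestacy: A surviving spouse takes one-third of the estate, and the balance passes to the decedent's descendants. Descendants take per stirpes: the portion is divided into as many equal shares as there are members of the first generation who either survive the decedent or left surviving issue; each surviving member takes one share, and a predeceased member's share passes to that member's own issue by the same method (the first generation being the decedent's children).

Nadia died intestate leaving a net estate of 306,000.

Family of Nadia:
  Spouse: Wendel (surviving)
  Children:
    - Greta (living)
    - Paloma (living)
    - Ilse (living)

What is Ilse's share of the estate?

Ilse receives 68,000.

Wendel takes one-third of 306,000 = 102,000. The remaining 204,000 passes to the descendants.
The descendants' portion (204,000) is divided into 3 shares of 68,000: Greta, Paloma, and Ilse each take 68,000.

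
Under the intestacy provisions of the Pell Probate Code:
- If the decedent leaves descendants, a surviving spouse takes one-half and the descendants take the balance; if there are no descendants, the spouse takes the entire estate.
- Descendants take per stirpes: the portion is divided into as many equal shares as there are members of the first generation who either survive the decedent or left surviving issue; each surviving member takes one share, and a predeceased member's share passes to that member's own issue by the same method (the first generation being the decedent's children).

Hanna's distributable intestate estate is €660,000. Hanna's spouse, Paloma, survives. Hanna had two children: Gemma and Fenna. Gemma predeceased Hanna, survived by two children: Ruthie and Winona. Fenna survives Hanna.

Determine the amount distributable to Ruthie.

Paloma takes one-half of €660,000 = €330,000. The remaining €330,000 passes to the descendants.
The descendants' portion (€330,000) is divided into 2 shares of €165,000: Fenna takes €165,000; Gemma's €165,000 share passes to Gemma's issue.
Gemma's share (€165,000) is divided into 2 shares of €82,500: Ruthie and Winona each take €82,500.

Ruthie receives €82,500.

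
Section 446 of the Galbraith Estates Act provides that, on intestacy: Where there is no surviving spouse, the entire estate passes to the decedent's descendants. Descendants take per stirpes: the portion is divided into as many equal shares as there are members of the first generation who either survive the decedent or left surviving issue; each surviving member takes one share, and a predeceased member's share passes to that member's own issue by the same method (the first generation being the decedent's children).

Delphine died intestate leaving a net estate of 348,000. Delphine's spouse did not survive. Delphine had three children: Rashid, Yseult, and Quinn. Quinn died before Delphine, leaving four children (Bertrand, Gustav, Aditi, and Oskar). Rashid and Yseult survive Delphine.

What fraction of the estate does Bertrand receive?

Bertrand receives 1/12 of the estate.

The entire 348,000 passes to the descendants.
That amount (348,000) is divided into 3 shares of 116,000: Rashid and Yseult each take 116,000; Quinn's 116,000 share passes to Quinn's issue.
Quinn's share (116,000) is divided into 4 shares of 29,000: Bertrand, Gustav, Aditi, and Oskar each take 29,000.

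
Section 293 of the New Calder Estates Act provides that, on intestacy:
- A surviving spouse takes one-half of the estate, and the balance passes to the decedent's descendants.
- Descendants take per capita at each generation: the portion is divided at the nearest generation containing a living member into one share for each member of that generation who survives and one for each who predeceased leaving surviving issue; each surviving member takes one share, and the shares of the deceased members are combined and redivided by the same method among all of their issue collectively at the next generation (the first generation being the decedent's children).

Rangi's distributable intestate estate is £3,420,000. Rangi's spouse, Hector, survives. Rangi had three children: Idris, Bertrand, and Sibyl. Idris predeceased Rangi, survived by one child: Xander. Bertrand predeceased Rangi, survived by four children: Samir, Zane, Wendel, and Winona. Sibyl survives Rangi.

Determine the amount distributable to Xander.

Xander receives £228,000.

Hector takes one-half of £3,420,000 = £1,710,000. The remaining £1,710,000 passes to the descendants.
The descendants' portion (£1,710,000) is divided at the children's generation into 3 shares of £570,000. Sibyl takes £570,000. The 2 shares of the deceased (Idris and Bertrand) are combined into a pool of £1,140,000.
That pool (£1,140,000) is divided at the grandchildren's generation equally among Xander, Samir, Zane, Wendel, and Winona: £228,000 each.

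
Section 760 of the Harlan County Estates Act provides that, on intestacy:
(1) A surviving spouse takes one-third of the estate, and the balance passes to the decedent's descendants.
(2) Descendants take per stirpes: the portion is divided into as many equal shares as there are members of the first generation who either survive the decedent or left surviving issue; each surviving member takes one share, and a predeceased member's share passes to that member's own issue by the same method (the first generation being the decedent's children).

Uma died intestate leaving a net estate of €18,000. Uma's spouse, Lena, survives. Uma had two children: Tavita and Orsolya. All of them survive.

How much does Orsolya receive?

Lena takes one-third of €18,000 = €6,000. The remaining €12,000 passes to the descendants.
The descendants' portion (€12,000) is divided into 2 shares of €6,000: Tavita and Orsolya each take €6,000.

Orsolya receives €6,000.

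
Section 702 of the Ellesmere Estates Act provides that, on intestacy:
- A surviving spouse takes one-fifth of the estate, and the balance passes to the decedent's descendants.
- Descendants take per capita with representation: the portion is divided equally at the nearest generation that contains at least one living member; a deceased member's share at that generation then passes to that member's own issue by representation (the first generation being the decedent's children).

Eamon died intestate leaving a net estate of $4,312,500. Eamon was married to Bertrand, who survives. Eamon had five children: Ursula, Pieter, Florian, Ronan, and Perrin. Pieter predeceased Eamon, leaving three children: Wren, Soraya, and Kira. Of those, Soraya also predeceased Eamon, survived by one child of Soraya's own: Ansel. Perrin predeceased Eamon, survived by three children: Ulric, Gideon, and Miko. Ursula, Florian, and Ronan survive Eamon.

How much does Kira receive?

Bertrand takes one-fifth of $4,312,500 = $862,500. The remaining $3,450,000 passes to the descendants.
The descendants' portion ($3,450,000) is divided into 5 shares of $690,000: Ursula, Florian, and Ronan each take $690,000; Pieter's $690,000 share passes to Pieter's issue; Perrin's $690,000 share passes to Perrin's issue.
Pieter's share ($690,000) is divided into 3 shares of $230,000: Wren and Kira each take $230,000; Soraya's $230,000 share passes to Soraya's issue.
Soraya's share ($230,000) passes entirely to Ansel.
Perrin's share ($690,000) is divided into 3 shares of $230,000: Ulric, Gideon, and Miko each take $230,000.

Kira receives $230,000.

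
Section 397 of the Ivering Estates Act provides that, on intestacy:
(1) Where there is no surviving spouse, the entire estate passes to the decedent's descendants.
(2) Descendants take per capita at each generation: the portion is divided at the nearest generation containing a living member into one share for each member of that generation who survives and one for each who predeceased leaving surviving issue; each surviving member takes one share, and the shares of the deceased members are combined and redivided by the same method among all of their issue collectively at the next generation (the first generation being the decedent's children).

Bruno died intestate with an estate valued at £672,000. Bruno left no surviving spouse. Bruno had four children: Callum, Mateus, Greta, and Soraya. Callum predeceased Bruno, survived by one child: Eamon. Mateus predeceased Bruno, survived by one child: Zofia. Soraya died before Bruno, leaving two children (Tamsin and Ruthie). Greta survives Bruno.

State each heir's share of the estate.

Eamon: £126,000; Zofia: £126,000; Greta: £168,000; Tamsin: £126,000; Ruthie: £126,000

The entire £672,000 passes to the descendants.
That amount (£672,000) is divided at the children's generation into 4 shares of £168,000. Greta takes £168,000. The 3 shares of the deceased (Callum, Mateus, and Soraya) are combined into a pool of £504,000.
That pool (£504,000) is divided at the grandchildren's generation equally among Eamon, Zofia, Tamsin, and Ruthie: £126,000 each.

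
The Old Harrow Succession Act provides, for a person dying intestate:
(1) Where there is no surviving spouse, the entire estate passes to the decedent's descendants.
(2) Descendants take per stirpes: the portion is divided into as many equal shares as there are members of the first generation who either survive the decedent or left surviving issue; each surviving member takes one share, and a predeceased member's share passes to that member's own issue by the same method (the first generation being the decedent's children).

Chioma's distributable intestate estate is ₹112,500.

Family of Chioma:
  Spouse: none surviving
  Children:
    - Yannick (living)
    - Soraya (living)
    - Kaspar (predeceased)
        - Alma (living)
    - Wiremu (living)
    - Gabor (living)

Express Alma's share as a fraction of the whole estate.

Alma receives 1/5 of the estate.

The entire ₹112,500 passes to the descendants.
That amount (₹112,500) is divided into 5 shares of ₹22,500: Yannick, Soraya, Wiremu, and Gabor each take ₹22,500; Kaspar's ₹22,500 share passes to Kaspar's issue.
Kaspar's share (₹22,500) passes entirely to Alma.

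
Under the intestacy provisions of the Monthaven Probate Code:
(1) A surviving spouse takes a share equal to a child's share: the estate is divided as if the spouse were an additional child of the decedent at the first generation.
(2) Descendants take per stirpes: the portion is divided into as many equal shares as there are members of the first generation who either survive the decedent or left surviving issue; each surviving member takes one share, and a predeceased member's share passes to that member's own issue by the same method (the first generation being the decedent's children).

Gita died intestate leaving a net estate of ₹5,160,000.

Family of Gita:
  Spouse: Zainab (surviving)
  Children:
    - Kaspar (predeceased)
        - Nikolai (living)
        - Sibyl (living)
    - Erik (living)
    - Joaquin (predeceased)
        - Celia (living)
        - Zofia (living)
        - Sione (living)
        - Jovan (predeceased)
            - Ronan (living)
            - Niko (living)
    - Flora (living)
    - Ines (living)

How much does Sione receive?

The spouse counts as an additional share at the children's level, so there are 6 primary shares of ₹860,000. Zainab takes one such share (₹860,000).
The children's combined portion (₹4,300,000) is divided into 5 shares of ₹860,000: Erik, Flora, and Ines each take ₹860,000; Kaspar's ₹860,000 share passes to Kaspar's issue; Joaquin's ₹860,000 share passes to Joaquin's issue.
Kaspar's share (₹860,000) is divided into 2 shares of ₹430,000: Nikolai and Sibyl each take ₹430,000.
Joaquin's share (₹860,000) is divided into 4 shares of ₹215,000: Celia, Zofia, and Sione each take ₹215,000; Jovan's ₹215,000 share passes to Jovan's issue.
Jovan's share (₹215,000) is divided into 2 shares of ₹107,500: Ronan and Niko each take ₹107,500.

Sione receives ₹215,000.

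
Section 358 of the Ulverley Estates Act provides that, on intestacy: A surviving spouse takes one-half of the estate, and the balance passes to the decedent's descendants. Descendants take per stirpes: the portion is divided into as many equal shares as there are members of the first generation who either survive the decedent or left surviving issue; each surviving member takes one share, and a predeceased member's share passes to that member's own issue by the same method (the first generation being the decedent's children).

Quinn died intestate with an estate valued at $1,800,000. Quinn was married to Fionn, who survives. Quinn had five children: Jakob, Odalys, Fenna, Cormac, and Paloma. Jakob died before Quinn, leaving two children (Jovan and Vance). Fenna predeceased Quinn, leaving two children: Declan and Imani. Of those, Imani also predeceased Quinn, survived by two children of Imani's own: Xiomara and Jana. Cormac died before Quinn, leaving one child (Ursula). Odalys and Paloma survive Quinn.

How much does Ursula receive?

Ursula receives $180,000.

Fionn takes one-half of $1,800,000 = $900,000. The remaining $900,000 passes to the descendants.
The descendants' portion ($900,000) is divided into 5 shares of $180,000: Odalys and Paloma each take $180,000; Jakob's $180,000 share passes to Jakob's issue; Fenna's $180,000 share passes to Fenna's issue; Cormac's $180,000 share passes to Cormac's issue.
Jakob's share ($180,000) is divided into 2 shares of $90,000: Jovan and Vance each take $90,000.
Fenna's share ($180,000) is divided into 2 shares of $90,000: Declan takes $90,000; Imani's $90,000 share passes to Imani's issue.
Imani's share ($90,000) is divided into 2 shares of $45,000: Xiomara and Jana each take $45,000.
Cormac's share ($180,000) passes entirely to Ursula.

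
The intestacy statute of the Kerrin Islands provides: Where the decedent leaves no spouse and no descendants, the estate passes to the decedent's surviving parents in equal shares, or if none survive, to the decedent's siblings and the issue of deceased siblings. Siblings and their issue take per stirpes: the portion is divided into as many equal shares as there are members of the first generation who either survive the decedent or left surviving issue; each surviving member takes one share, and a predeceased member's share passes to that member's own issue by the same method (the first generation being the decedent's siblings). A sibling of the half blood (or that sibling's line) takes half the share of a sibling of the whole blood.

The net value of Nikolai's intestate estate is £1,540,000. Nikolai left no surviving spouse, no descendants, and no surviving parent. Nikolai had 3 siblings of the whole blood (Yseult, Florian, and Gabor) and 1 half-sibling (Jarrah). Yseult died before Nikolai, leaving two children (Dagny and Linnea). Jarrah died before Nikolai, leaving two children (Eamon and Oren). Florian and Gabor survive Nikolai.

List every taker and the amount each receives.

Dagny: £220,000; Linnea: £220,000; Florian: £440,000; Eamon: £110,000; Oren: £110,000; Gabor: £440,000

The entire £1,540,000 passes to the siblings and their issue.
Counting each half-blood sibling's line as half a unit, there are 7/2 units in £1,540,000, so one unit is £440,000. Whole-blood lines (Yseult, Florian, and Gabor) take £440,000 each; half-blood lines (Jarrah) take £220,000 each.
Yseult's share (£440,000) is divided into 2 shares of £220,000: Dagny and Linnea each take £220,000.
Jarrah's share (£220,000) is divided into 2 shares of £110,000: Eamon and Oren each take £110,000.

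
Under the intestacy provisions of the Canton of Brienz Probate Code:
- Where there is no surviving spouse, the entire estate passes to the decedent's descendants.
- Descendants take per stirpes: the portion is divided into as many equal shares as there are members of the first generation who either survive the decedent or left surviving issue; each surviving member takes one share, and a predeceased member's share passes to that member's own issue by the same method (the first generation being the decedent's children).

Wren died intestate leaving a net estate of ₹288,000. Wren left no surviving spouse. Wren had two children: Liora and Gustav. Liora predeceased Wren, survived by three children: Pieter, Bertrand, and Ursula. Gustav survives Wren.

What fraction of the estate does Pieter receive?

Pieter receives 1/6 of the estate.

The entire ₹288,000 passes to the descendants.
That amount (₹288,000) is divided into 2 shares of ₹144,000: Gustav takes ₹144,000; Liora's ₹144,000 share passes to Liora's issue.
Liora's share (₹144,000) is divided into 3 shares of ₹48,000: Pieter, Bertrand, and Ursula each take ₹48,000.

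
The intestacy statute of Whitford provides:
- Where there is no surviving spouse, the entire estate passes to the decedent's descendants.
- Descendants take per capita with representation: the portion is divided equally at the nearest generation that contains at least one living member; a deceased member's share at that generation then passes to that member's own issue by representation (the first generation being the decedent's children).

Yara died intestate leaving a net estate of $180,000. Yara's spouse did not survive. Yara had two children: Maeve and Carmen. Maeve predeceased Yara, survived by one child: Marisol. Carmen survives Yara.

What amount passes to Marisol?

Marisol receives $90,000.

The entire $180,000 passes to the descendants.
That amount ($180,000) is divided into 2 shares of $90,000: Carmen takes $90,000; Maeve's $90,000 share passes to Maeve's issue.
Maeve's share ($90,000) passes entirely to Marisol.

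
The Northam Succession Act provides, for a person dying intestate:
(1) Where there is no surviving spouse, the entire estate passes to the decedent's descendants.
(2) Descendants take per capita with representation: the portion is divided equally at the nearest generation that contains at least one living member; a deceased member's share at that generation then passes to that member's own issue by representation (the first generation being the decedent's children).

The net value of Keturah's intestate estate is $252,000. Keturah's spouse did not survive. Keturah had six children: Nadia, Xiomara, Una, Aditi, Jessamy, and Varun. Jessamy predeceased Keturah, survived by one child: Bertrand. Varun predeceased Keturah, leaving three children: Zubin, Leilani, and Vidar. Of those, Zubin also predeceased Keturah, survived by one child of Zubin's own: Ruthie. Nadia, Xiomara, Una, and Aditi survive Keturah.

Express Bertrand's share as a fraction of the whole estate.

Bertrand receives 1/6 of the estate.

The entire $252,000 passes to the descendants.
That amount ($252,000) is divided into 6 shares of $42,000: Nadia, Xiomara, Una, and Aditi each take $42,000; Jessamy's $42,000 share passes to Jessamy's issue; Varun's $42,000 share passes to Varun's issue.
Jessamy's share ($42,000) passes entirely to Bertrand.
Varun's share ($42,000) is divided into 3 shares of $14,000: Leilani and Vidar each take $14,000; Zubin's $14,000 share passes to Zubin's issue.
Zubin's share ($14,000) passes entirely to Ruthie.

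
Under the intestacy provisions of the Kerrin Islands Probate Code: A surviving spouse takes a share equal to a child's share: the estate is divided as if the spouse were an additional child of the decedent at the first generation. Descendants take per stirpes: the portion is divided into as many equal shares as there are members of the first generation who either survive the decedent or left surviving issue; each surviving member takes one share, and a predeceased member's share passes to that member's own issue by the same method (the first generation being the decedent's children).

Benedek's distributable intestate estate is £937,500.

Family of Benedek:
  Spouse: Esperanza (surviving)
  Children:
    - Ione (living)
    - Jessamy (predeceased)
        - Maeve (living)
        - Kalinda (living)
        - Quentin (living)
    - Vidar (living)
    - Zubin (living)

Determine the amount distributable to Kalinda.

The spouse counts as an additional share at the children's level, so there are 5 primary shares of £187,500. Esperanza takes one such share (£187,500).
The children's combined portion (£750,000) is divided into 4 shares of £187,500: Ione, Vidar, and Zubin each take £187,500; Jessamy's £187,500 share passes to Jessamy's issue.
Jessamy's share (£187,500) is divided into 3 shares of £62,500: Maeve, Kalinda, and Quentin each take £62,500.

Kalinda receives £62,500.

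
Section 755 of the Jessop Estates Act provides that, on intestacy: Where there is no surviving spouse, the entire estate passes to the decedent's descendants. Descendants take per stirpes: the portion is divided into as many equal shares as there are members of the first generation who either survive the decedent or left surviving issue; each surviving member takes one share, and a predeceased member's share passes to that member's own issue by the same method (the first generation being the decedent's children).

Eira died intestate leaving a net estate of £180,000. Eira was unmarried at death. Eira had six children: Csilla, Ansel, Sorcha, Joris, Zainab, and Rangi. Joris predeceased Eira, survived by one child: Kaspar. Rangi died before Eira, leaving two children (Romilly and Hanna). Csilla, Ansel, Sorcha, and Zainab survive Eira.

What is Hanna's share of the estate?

Hanna receives £15,000.

The entire £180,000 passes to the descendants.
That amount (£180,000) is divided into 6 shares of £30,000: Csilla, Ansel, Sorcha, and Zainab each take £30,000; Joris's £30,000 share passes to Joris's issue; Rangi's £30,000 share passes to Rangi's issue.
Joris's share (£30,000) passes entirely to Kaspar.
Rangi's share (£30,000) is divided into 2 shares of £15,000: Romilly and Hanna each take £15,000.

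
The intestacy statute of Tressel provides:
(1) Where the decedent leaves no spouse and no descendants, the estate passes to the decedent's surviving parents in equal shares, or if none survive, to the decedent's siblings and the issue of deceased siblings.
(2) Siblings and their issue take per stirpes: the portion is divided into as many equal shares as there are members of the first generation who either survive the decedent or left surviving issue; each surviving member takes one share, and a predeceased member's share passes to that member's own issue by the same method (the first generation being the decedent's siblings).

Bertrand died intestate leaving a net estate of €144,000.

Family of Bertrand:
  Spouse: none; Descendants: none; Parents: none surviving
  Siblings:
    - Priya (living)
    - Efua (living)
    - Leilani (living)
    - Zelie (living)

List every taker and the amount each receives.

The entire €144,000 passes to the siblings and their issue.
That amount (€144,000) is divided into 4 shares of €36,000: Priya, Efua, Leilani, and Zelie each take €36,000.

Priya: €36,000; Efua: €36,000; Leilani: €36,000; Zelie: €36,000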